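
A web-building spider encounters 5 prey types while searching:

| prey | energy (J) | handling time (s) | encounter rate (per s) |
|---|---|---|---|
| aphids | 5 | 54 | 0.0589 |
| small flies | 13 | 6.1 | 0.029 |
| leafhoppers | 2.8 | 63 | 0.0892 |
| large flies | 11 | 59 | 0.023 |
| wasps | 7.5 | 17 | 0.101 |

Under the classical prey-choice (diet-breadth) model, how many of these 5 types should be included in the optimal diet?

Profitabilities (E/h, J/s): small flies 2.13, wasps 0.441, large flies 0.186, aphids 0.0926, leafhoppers 0.0444. Add prey in this order while the next type's profitability exceeds the intake rate on those already taken.
Rate on top 1: 0.3203. wasps: 0.441 > 0.3203 → include.
Rate on top 2: 0.392. large flies: 0.186 < 0.392 → exclude; stop.
Optimal diet: small flies, wasps — 2 of 5 types.

2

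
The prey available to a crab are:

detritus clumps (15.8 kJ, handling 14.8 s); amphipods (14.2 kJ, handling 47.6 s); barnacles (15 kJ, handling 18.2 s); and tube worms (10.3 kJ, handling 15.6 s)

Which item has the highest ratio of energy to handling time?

detritus clumps

In descending order of E/h:
detritus clumps: 15.8/14.8 = 1.07 kJ/s
barnacles: 15/18.2 = 0.824 kJ/s
tube worms: 10.3/15.6 = 0.66 kJ/s
amphipods: 14.2/47.6 = 0.298 kJ/s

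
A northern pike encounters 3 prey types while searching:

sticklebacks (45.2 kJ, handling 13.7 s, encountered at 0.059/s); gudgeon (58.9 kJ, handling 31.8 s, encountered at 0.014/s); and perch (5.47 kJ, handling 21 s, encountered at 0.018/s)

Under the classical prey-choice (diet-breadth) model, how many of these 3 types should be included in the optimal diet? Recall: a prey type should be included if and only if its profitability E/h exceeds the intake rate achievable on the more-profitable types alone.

2

Rank by E/h (kJ/s): sticklebacks 3.3, gudgeon 1.85, perch 0.26. Include each in turn until the next type's E/h falls below the running intake rate.
Rate on top 1: 1.475. gudgeon: 1.85 > 1.475 → include.
Rate on top 2: 1.549. perch: 0.26 < 1.549 → exclude; stop.
Optimal diet: sticklebacks, gudgeon — 2 of 3 types.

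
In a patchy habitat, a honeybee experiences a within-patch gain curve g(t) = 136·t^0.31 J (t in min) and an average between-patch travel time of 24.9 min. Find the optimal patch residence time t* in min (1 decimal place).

11.2 min

By the marginal value theorem, leave when the instantaneous gain rate g'(t) equals the habitat-wide average g(t)/(T + t).
g'(t) = 0.31·136·t^-0.69. Setting 0.31·136·t^-0.69 = 136·t^0.31/(24.9+t) gives 0.31(24.9+t) = t, so 0.69·t = 0.31×24.9.
t* = 0.31×24.9/0.69 = 11.19 min.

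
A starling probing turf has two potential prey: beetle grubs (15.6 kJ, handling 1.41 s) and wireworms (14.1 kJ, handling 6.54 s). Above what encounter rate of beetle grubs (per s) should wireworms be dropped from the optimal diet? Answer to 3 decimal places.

Drop wireworms once their profitability E₂/h₂ falls below the rate achievable on beetle grubs alone: E₂/h₂ = λE₁/(1 + λh₁).
Solve for λ: λE₁h₂ = E₂(1 + λh₁) → λ(E₁h₂ − E₂h₁) = E₂ → λ = E₂/(E₁h₂ − E₂h₁).
λ = 14.1/(15.6×6.54 − 14.1×1.41) = 14.1/82.14 = 0.1717 per s.

0.172 per s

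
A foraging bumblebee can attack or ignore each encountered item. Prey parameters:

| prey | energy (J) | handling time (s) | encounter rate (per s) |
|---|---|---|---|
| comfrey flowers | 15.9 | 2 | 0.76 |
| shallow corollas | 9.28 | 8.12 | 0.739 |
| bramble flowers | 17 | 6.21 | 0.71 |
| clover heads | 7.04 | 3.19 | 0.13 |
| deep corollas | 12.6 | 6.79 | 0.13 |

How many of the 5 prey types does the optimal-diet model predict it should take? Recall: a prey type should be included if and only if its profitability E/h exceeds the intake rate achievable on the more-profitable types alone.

1

Rank by E/h (J/s): comfrey flowers 7.95, bramble flowers 2.74, clover heads 2.21, deep corollas 1.86, shallow corollas 1.14. Include each in turn until the next type's E/h falls below the running intake rate.
Rate on top 1: 4.795. bramble flowers: 2.74 < 4.795 → exclude; stop.
Optimal diet: comfrey flowers — 1 of 5 types.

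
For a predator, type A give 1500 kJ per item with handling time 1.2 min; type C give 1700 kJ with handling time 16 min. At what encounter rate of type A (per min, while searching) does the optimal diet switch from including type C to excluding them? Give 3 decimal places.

0.077 per min

At the threshold, the rate on type A alone equals the profitability of type C: λ·1500/(1 + λ·1.2) = 1700/16 = 106.2.
Rearranging, λ(1500 − 106.2×1.2) = 106.2, so λ = 106.2/1372 = 0.07741 per min.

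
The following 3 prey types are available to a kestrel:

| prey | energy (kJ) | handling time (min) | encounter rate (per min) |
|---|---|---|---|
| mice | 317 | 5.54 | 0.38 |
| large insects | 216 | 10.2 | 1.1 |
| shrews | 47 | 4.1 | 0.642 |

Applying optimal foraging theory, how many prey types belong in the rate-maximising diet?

1

E/h in descending order: mice 57.2, large insects 21.2, shrews 11.5 kJ/min. The optimal diet is the largest prefix of this list for which every included type satisfies E_i/h_i > R on the types above it.
Rate on top 1: 38.79. large insects: 21.2 < 38.79 → exclude; stop.
Optimal diet: mice — 1 of 3 types.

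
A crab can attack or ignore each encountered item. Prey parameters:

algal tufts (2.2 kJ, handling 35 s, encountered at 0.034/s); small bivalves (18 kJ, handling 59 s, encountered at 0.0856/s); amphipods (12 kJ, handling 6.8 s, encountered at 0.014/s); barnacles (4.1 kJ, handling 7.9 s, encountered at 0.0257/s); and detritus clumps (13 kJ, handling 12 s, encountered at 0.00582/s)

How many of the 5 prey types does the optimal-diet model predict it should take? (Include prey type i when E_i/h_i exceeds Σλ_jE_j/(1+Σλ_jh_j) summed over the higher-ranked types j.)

4

E/h in descending order: amphipods 1.76, detritus clumps 1.08, barnacles 0.519, small bivalves 0.305, algal tufts 0.0629 kJ/s. The optimal diet is the largest prefix of this list for which every included type satisfies E_i/h_i > R on the types above it.
Rate on top 1: 0.1534. detritus clumps: 1.08 > 0.1534 → include.
Rate on top 2: 0.2091. barnacles: 0.519 > 0.2091 → include.
Rate on top 3: 0.2551. small bivalves: 0.305 > 0.2551 → include.
Rate on top 4: 0.2944. algal tufts: 0.0629 < 0.2944 → exclude; stop.
Optimal diet: amphipods, detritus clumps, barnacles, small bivalves — 4 of 5 types.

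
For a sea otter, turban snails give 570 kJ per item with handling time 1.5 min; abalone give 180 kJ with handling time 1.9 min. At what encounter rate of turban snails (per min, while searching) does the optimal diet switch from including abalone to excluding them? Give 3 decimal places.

0.221 per min

Drop abalone once their profitability E₂/h₂ falls below the rate achievable on turban snails alone: E₂/h₂ = λE₁/(1 + λh₁).
Solve for λ: λE₁h₂ = E₂(1 + λh₁) → λ(E₁h₂ − E₂h₁) = E₂ → λ = E₂/(E₁h₂ − E₂h₁).
λ = 180/(570×1.9 − 180×1.5) = 180/813 = 0.2214 per min.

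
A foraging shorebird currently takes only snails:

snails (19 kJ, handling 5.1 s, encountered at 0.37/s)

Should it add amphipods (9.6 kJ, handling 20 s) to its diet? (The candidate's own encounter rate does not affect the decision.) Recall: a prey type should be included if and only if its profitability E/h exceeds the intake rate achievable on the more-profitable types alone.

No

Current rate: (0.37×19)/(1 + 0.37×5.1) = 2.435 kJ/s.
Profitability of amphipods: 9.6/20 = 0.48 kJ/s.
0.48 < 2.435, so adding amphipods would lower the average — exclude it.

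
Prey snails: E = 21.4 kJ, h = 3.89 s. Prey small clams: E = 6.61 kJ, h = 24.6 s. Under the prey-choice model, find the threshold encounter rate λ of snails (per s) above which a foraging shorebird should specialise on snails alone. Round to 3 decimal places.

Drop small clams once their profitability E₂/h₂ falls below the rate achievable on snails alone: E₂/h₂ = λE₁/(1 + λh₁).
Solve for λ: λE₁h₂ = E₂(1 + λh₁) → λ(E₁h₂ − E₂h₁) = E₂ → λ = E₂/(E₁h₂ − E₂h₁).
λ = 6.61/(21.4×24.6 − 6.61×3.89) = 6.61/500.7 = 0.0132 per s.

0.013 per s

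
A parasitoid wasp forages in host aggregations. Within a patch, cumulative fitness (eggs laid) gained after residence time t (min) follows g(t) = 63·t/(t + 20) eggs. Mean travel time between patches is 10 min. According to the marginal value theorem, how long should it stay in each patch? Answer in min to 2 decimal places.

14.14 min

By the marginal value theorem, leave when the instantaneous gain rate g'(t) equals the habitat-wide average g(t)/(T + t).
g'(t) = 63·20/(t + 20)². Setting 63·20/(t+20)² = 63t/[(t+20)(10+t)] gives 20(10+t) = t(t+20), so t² = 20×10 = 200.
t* = √200 = 14.14 min.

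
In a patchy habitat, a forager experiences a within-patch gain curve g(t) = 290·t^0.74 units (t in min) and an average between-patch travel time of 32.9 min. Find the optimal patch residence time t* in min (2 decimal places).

By the marginal value theorem, leave when the instantaneous gain rate g'(t) equals the habitat-wide average g(t)/(T + t).
g'(t) = 0.74·290·t^-0.26. Setting 0.74·290·t^-0.26 = 290·t^0.74/(32.9+t) gives 0.74(32.9+t) = t, so 0.26·t = 0.74×32.9.
t* = 0.74×32.9/0.26 = 93.64 min.

93.64 min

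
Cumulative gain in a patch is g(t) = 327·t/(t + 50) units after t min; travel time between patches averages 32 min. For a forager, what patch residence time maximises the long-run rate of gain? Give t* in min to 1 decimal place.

Optimal t* satisfies g'(t*) = g(t*)/(T + t*).
g'(t) = 327·50/(t + 50)². Setting 327·50/(t+50)² = 327t/[(t+50)(32+t)] gives 50(32+t) = t(t+50), so t² = 50×32 = 1600.
t* = √1600 = 40 min.

40.0 min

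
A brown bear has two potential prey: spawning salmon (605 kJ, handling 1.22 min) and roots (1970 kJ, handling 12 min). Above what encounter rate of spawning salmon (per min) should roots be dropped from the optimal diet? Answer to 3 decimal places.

0.406 per min

At the threshold, the rate on spawning salmon alone equals the profitability of roots: λ·605/(1 + λ·1.22) = 1970/12 = 164.2.
Rearranging, λ(605 − 164.2×1.22) = 164.2, so λ = 164.2/404.7 = 0.4056 per min.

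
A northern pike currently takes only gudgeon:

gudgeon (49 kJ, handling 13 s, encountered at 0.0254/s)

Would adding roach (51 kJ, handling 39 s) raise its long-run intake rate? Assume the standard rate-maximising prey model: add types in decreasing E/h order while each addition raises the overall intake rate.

Intake rate on the current diet: R = (0.0254×49) / (1 + 0.0254×13) = 1.245/1.33 = 0.9356 kJ/s.
roach: E/h = 51/39 = 1.308 kJ/s.
Since 1.308 > R, including roach increases the long-run rate.

Yes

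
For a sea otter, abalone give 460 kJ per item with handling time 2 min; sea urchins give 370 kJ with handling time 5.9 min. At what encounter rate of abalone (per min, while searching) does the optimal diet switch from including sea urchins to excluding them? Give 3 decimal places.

0.187 per min

Drop sea urchins once their profitability E₂/h₂ falls below the rate achievable on abalone alone: E₂/h₂ = λE₁/(1 + λh₁).
Solve for λ: λE₁h₂ = E₂(1 + λh₁) → λ(E₁h₂ − E₂h₁) = E₂ → λ = E₂/(E₁h₂ − E₂h₁).
λ = 370/(460×5.9 − 370×2) = 370/1974 = 0.1874 per min.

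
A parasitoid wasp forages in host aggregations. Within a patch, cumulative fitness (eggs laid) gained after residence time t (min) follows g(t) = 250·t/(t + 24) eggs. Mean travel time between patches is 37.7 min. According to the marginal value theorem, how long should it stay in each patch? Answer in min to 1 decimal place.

Optimal t* satisfies g'(t*) = g(t*)/(T + t*).
g'(t) = 250·24/(t + 24)². Setting 250·24/(t+24)² = 250t/[(t+24)(37.7+t)] gives 24(37.7+t) = t(t+24), so t² = 24×37.7 = 904.8.
t* = √904.8 = 30.08 min.

30.1 min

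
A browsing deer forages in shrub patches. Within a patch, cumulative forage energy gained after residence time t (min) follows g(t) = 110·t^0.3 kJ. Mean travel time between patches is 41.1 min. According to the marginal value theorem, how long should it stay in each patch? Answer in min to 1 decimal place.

Maximise g(t)/(T+t): set derivative to zero → g'(t)(T+t) = g(t).
g'(t) = 0.3·110·t^-0.7. Setting 0.3·110·t^-0.7 = 110·t^0.3/(41.1+t) gives 0.3(41.1+t) = t, so 0.70·t = 0.3×41.1.
t* = 0.3×41.1/0.70 = 17.61 min.

17.6 min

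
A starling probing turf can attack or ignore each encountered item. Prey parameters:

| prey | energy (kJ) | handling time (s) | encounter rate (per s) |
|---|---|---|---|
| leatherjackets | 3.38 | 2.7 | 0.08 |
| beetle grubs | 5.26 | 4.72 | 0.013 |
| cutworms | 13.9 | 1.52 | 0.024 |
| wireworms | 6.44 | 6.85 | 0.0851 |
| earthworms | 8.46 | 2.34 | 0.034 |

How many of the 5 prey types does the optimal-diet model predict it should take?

5

E/h in descending order: cutworms 9.14, earthworms 3.62, leatherjackets 1.25, beetle grubs 1.11, wireworms 0.94 kJ/s. The optimal diet is the largest prefix of this list for which every included type satisfies E_i/h_i > R on the types above it.
Rate on top 1: 0.3219. earthworms: 3.62 > 0.3219 → include.
Rate on top 2: 0.5566. leatherjackets: 1.25 > 0.5566 → include.
Rate on top 3: 0.6694. beetle grubs: 1.11 > 0.6694 → include.
Rate on top 4: 0.689. wireworms: 0.94 > 0.689 → include.
Optimal diet: cutworms, earthworms, leatherjackets, beetle grubs, wireworms — 5 of 5 types.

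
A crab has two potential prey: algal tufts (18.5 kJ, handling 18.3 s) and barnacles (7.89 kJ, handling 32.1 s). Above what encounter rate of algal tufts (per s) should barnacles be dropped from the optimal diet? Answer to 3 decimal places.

Drop barnacles once their profitability E₂/h₂ falls below the rate achievable on algal tufts alone: E₂/h₂ = λE₁/(1 + λh₁).
Solve for λ: λE₁h₂ = E₂(1 + λh₁) → λ(E₁h₂ − E₂h₁) = E₂ → λ = E₂/(E₁h₂ − E₂h₁).
λ = 7.89/(18.5×32.1 − 7.89×18.3) = 7.89/449.5 = 0.01755 per s.

0.018 per s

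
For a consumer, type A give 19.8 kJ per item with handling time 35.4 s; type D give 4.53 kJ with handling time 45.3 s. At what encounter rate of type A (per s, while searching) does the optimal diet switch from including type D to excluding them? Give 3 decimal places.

0.006 per s

At the threshold, the rate on type A alone equals the profitability of type D: λ·19.8/(1 + λ·35.4) = 4.53/45.3 = 0.1.
Rearranging, λ(19.8 − 0.1×35.4) = 0.1, so λ = 0.1/16.26 = 0.00615 per s.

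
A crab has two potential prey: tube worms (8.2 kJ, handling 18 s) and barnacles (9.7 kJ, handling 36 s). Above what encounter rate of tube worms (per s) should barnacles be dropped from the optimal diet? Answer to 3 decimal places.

0.080 per s

At the threshold, the rate on tube worms alone equals the profitability of barnacles: λ·8.2/(1 + λ·18) = 9.7/36 = 0.2694.
Rearranging, λ(8.2 − 0.2694×18) = 0.2694, so λ = 0.2694/3.35 = 0.08043 per s.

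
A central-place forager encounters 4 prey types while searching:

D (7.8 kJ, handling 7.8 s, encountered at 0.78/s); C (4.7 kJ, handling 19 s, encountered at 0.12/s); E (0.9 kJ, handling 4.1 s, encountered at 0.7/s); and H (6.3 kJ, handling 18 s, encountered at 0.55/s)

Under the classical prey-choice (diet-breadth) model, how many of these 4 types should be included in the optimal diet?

E/h in descending order: D 1, H 0.35, C 0.247, E 0.22 kJ/s. The optimal diet is the largest prefix of this list for which every included type satisfies E_i/h_i > R on the types above it.
Rate on top 1: 0.8588. H: 0.35 < 0.8588 → exclude; stop.
Optimal diet: D — 1 of 4 types.

1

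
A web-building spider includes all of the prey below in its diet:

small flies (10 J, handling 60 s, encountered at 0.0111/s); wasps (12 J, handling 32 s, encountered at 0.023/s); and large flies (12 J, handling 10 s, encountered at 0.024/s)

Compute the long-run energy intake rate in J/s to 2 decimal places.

0.26 J/s

R = (0.0111×10 + 0.023×12 + 0.024×12) / (1 + 0.0111×60 + 0.023×32 + 0.024×10) = 0.675/2.642 = 0.2555 J/s.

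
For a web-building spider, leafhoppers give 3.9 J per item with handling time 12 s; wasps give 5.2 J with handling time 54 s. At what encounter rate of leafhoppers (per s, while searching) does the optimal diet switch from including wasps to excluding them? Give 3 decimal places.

At the threshold, the rate on leafhoppers alone equals the profitability of wasps: λ·3.9/(1 + λ·12) = 5.2/54 = 0.0963.
Rearranging, λ(3.9 − 0.0963×12) = 0.0963, so λ = 0.0963/2.744 = 0.03509 per s.

0.035 per s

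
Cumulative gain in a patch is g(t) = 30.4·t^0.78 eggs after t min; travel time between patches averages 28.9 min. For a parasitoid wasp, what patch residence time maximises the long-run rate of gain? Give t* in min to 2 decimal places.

102.46 min

By the marginal value theorem, leave when the instantaneous gain rate g'(t) equals the habitat-wide average g(t)/(T + t).
g'(t) = 0.78·30.4·t^-0.22. Setting 0.78·30.4·t^-0.22 = 30.4·t^0.78/(28.9+t) gives 0.78(28.9+t) = t, so 0.22·t = 0.78×28.9.
t* = 0.78×28.9/0.22 = 102.5 min.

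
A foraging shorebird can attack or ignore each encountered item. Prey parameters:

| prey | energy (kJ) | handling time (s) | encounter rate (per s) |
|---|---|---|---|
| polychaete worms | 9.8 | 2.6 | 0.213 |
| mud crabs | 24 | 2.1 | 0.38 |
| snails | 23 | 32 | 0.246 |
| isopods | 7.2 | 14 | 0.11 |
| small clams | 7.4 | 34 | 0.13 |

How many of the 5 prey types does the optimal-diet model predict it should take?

Profitabilities (E/h, kJ/s): mud crabs 11.4, polychaete worms 3.77, snails 0.719, isopods 0.514, small clams 0.218. Add prey in this order while the next type's profitability exceeds the intake rate on those already taken.
Rate on top 1: 5.072. polychaete worms: 3.77 < 5.072 → exclude; stop.
Optimal diet: mud crabs — 1 of 5 types.

1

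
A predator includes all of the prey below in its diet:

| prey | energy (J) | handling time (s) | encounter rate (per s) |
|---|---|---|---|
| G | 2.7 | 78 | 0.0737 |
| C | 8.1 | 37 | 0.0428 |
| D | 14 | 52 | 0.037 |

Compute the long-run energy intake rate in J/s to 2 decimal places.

R = Σλ_iE_i / (1 + Σλ_ih_i)
Numerator: 0.0737×2.7 + 0.0428×8.1 + 0.037×14 = 1.064
Denominator: 1 + 0.0737×78 + 0.0428×37 + 0.037×52 = 10.26
R = 1.064/10.26 = 0.1037 J/s

0.10 J/s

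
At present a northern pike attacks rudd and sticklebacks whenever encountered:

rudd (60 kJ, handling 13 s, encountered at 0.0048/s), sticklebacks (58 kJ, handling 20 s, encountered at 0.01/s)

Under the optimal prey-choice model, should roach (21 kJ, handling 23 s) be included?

Yes

Current rate: (0.0048×60 + 0.01×58)/(1 + 0.0048×13 + 0.01×20) = 0.6876 kJ/s.
roach: E/h = 21/23 = 0.913 kJ/s.
0.913 > 0.6876, so adding roach raises the average — include it.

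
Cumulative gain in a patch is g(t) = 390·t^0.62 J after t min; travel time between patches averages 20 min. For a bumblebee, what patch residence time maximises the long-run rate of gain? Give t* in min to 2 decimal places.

32.63 min

Optimal t* satisfies g'(t*) = g(t*)/(T + t*).
g'(t) = 0.62·390·t^-0.38. Setting 0.62·390·t^-0.38 = 390·t^0.62/(20+t) gives 0.62(20+t) = t, so 0.38·t = 0.62×20.
t* = 0.62×20/0.38 = 32.63 min.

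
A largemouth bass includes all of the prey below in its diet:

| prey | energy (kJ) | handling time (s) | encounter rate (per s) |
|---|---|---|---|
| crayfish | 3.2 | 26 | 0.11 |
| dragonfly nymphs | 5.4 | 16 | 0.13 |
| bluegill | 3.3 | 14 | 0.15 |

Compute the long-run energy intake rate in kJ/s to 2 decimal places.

0.19 kJ/s

Energy encountered per unit search time: 0.11×3.2 + 0.13×5.4 + 0.15×3.3 = 1.549 kJ/s.
Handling time per unit search time: 0.11×26 + 0.13×16 + 0.15×14 = 7.04.
Rate = 1.549/(1 + 7.04) = 0.1927 kJ/s.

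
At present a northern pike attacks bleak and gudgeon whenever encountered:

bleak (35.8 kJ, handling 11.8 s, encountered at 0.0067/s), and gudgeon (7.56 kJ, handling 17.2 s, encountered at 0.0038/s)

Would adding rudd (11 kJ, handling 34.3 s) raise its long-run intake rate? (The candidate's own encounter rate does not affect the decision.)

Current rate: (0.0067×35.8 + 0.0038×7.56)/(1 + 0.0067×11.8 + 0.0038×17.2) = 0.2347 kJ/s.
rudd: E/h = 11/34.3 = 0.3207 kJ/s.
Since 0.3207 > R, including rudd increases the long-run rate.

Yes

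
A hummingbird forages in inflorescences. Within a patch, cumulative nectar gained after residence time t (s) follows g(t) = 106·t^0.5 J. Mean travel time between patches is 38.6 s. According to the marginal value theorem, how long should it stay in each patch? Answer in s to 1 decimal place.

Optimal t* satisfies g'(t*) = g(t*)/(T + t*).
g'(t) = 0.5·106·t^-0.5. Setting 0.5·106·t^-0.5 = 106·t^0.5/(38.6+t) gives 0.5(38.6+t) = t, so 0.50·t = 0.5×38.6.
t* = 0.5×38.6/0.50 = 38.6 s.

38.6 s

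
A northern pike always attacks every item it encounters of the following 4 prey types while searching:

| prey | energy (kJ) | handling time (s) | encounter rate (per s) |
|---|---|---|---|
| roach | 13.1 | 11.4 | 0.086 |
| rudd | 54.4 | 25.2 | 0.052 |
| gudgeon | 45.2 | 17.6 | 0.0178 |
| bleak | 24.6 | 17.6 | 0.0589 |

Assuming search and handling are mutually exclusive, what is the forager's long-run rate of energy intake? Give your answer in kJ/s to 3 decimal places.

1.338 kJ/s

Energy encountered per unit search time: 0.086×13.1 + 0.052×54.4 + 0.0178×45.2 + 0.0589×24.6 = 6.209 kJ/s.
Handling time per unit search time: 0.086×11.4 + 0.052×25.2 + 0.0178×17.6 + 0.0589×17.6 = 3.641.
Rate = 6.209/(1 + 3.641) = 1.338 kJ/s.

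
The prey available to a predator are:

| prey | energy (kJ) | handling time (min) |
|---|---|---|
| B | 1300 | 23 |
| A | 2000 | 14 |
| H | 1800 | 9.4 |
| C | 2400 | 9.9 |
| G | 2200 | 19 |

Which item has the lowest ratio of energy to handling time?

In descending order of E/h:
C: 2400/9.9 = 242 kJ/min
H: 1800/9.4 = 191 kJ/min
A: 2000/14 = 143 kJ/min
G: 2200/19 = 116 kJ/min
B: 1300/23 = 56.5 kJ/min

B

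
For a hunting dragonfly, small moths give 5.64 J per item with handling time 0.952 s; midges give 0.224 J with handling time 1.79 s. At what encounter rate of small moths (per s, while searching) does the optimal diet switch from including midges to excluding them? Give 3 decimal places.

0.023 per s

The zero-one rule: include midges iff E₂/h₂ > λE₁/(1+λh₁). Equality gives the switch point.
λE₁h₂ = E₂ + λE₂h₁ ⇒ λ = E₂/(E₁h₂ − E₂h₁) = 0.224/(10.1 − 0.2132) = 0.02267 per s.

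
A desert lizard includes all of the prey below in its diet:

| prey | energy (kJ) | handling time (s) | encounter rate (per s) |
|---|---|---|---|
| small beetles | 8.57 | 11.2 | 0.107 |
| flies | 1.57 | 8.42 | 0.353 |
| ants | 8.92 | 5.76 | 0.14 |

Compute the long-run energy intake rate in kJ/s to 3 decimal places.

0.455 kJ/s

Energy encountered per unit search time: 0.107×8.57 + 0.353×1.57 + 0.14×8.92 = 2.72 kJ/s.
Handling time per unit search time: 0.107×11.2 + 0.353×8.42 + 0.14×5.76 = 4.977.
Rate = 2.72/(1 + 4.977) = 0.4551 kJ/s.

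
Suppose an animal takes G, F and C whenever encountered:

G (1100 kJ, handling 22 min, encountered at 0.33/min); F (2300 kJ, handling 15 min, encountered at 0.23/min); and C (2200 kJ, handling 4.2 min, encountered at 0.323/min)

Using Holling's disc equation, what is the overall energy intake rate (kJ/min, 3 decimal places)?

122.649 kJ/min

R = Σλ_iE_i / (1 + Σλ_ih_i)
Numerator: 0.33×1100 + 0.23×2300 + 0.323×2200 = 1603
Denominator: 1 + 0.33×22 + 0.23×15 + 0.323×4.2 = 13.07
R = 1603/13.07 = 122.6 kJ/min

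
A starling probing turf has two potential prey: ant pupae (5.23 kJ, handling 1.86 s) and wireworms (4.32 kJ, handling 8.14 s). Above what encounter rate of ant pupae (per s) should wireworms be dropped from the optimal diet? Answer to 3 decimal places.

At the threshold, the rate on ant pupae alone equals the profitability of wireworms: λ·5.23/(1 + λ·1.86) = 4.32/8.14 = 0.5307.
Rearranging, λ(5.23 − 0.5307×1.86) = 0.5307, so λ = 0.5307/4.243 = 0.1251 per s.

0.125 per s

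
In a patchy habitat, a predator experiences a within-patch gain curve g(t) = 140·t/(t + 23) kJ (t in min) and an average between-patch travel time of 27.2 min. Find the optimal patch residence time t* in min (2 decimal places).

By the marginal value theorem, leave when the instantaneous gain rate g'(t) equals the habitat-wide average g(t)/(T + t).
g'(t) = 140·23/(t + 23)². Setting 140·23/(t+23)² = 140t/[(t+23)(27.2+t)] gives 23(27.2+t) = t(t+23), so t² = 23×27.2 = 625.6.
t* = √625.6 = 25.01 min.

25.01 min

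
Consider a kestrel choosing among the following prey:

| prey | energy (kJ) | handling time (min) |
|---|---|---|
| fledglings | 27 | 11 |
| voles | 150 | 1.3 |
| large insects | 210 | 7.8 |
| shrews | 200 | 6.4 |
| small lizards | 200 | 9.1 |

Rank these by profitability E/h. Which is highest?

In descending order of E/h:
voles: 150/1.3 = 115 kJ/min
shrews: 200/6.4 = 31.2 kJ/min
large insects: 210/7.8 = 26.9 kJ/min
small lizards: 200/9.1 = 22 kJ/min
fledglings: 27/11 = 2.45 kJ/min

voles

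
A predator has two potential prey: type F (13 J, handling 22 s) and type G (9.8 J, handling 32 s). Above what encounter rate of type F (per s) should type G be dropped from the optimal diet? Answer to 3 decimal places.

0.049 per s

Drop type G once their profitability E₂/h₂ falls below the rate achievable on type F alone: E₂/h₂ = λE₁/(1 + λh₁).
Solve for λ: λE₁h₂ = E₂(1 + λh₁) → λ(E₁h₂ − E₂h₁) = E₂ → λ = E₂/(E₁h₂ − E₂h₁).
λ = 9.8/(13×32 − 9.8×22) = 9.8/200.4 = 0.0489 per s.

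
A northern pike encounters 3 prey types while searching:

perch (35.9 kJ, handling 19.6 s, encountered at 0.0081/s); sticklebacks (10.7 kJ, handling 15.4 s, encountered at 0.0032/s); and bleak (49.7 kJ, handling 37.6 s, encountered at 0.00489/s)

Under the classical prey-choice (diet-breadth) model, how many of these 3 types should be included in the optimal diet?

Rank by E/h (kJ/s): perch 1.83, bleak 1.32, sticklebacks 0.695. Include each in turn until the next type's E/h falls below the running intake rate.
Rate on top 1: 0.2509. bleak: 1.32 > 0.2509 → include.
Rate on top 2: 0.3976. sticklebacks: 0.695 > 0.3976 → include.
Optimal diet: perch, bleak, sticklebacks — 3 of 3 types.

3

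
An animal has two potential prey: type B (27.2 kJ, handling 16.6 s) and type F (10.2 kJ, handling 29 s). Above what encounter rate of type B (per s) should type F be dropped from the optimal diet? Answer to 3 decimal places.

0.016 per s

Drop type F once their profitability E₂/h₂ falls below the rate achievable on type B alone: E₂/h₂ = λE₁/(1 + λh₁).
Solve for λ: λE₁h₂ = E₂(1 + λh₁) → λ(E₁h₂ − E₂h₁) = E₂ → λ = E₂/(E₁h₂ − E₂h₁).
λ = 10.2/(27.2×29 − 10.2×16.6) = 10.2/619.5 = 0.01647 per s.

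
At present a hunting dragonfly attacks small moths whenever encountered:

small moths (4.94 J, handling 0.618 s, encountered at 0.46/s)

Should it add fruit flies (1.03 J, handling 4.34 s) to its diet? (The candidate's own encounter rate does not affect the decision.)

No

On small moths alone, R = ΣλE/(1+Σλh) = 2.272/1.284 = 1.769 J/s.
Profitability of fruit flies: 1.03/4.34 = 0.2373 J/s.
0.2373 < 1.769, so adding fruit flies would lower the average — exclude it.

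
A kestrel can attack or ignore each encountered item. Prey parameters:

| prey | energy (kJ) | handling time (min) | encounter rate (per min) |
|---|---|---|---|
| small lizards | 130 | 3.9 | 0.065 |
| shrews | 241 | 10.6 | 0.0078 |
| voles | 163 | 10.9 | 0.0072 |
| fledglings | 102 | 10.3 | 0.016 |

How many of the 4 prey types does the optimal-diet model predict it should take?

4

Rank by E/h (kJ/min): small lizards 33.3, shrews 22.7, voles 15, fledglings 9.9. Include each in turn until the next type's E/h falls below the running intake rate.
Rate on top 1: 6.741. shrews: 22.7 > 6.741 → include.
Rate on top 2: 7.731. voles: 15 > 7.731 → include.
Rate on top 3: 8.132. fledglings: 9.9 > 8.132 → include.
Optimal diet: small lizards, shrews, voles, fledglings — 4 of 4 types.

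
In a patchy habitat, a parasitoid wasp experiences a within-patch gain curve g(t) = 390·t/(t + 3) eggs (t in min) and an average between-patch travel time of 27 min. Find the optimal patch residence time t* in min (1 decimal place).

Maximise g(t)/(T+t): set derivative to zero → g'(t)(T+t) = g(t).
g'(t) = 390·3/(t + 3)². Setting 390·3/(t+3)² = 390t/[(t+3)(27+t)] gives 3(27+t) = t(t+3), so t² = 3×27 = 81.
t* = √81 = 9 min.

9.0 min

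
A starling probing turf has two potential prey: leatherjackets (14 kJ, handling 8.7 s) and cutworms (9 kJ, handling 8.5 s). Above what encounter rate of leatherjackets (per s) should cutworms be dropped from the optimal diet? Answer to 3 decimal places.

0.221 per s

At the threshold, the rate on leatherjackets alone equals the profitability of cutworms: λ·14/(1 + λ·8.7) = 9/8.5 = 1.059.
Rearranging, λ(14 − 1.059×8.7) = 1.059, so λ = 1.059/4.788 = 0.2211 per s.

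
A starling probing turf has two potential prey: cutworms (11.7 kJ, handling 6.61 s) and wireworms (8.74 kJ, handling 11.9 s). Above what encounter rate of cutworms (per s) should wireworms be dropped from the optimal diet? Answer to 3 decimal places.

At the threshold, the rate on cutworms alone equals the profitability of wireworms: λ·11.7/(1 + λ·6.61) = 8.74/11.9 = 0.7345.
Rearranging, λ(11.7 − 0.7345×6.61) = 0.7345, so λ = 0.7345/6.845 = 0.1073 per s.

0.107 per s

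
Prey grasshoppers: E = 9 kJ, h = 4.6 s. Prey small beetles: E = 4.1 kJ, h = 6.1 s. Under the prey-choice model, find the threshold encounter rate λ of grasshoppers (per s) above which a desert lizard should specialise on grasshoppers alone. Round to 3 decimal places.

The zero-one rule: include small beetles iff E₂/h₂ > λE₁/(1+λh₁). Equality gives the switch point.
λE₁h₂ = E₂ + λE₂h₁ ⇒ λ = E₂/(E₁h₂ − E₂h₁) = 4.1/(54.9 − 18.86) = 0.1138 per s.

0.114 per s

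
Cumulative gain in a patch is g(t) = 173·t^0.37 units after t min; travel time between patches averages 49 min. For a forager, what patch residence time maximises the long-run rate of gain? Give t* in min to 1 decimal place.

Optimal t* satisfies g'(t*) = g(t*)/(T + t*).
g'(t) = 0.37·173·t^-0.63. Setting 0.37·173·t^-0.63 = 173·t^0.37/(49+t) gives 0.37(49+t) = t, so 0.63·t = 0.37×49.
t* = 0.37×49/0.63 = 28.78 min.

28.8 min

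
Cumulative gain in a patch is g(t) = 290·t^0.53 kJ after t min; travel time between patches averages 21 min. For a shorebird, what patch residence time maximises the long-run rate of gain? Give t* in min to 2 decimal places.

23.68 min

Optimal t* satisfies g'(t*) = g(t*)/(T + t*).
g'(t) = 0.53·290·t^-0.47. Setting 0.53·290·t^-0.47 = 290·t^0.53/(21+t) gives 0.53(21+t) = t, so 0.47·t = 0.53×21.
t* = 0.53×21/0.47 = 23.68 min.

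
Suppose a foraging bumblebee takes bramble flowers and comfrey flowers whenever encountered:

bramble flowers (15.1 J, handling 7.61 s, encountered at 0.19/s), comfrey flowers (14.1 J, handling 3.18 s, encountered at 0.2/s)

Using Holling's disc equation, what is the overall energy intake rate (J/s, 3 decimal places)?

Energy encountered per unit search time: 0.19×15.1 + 0.2×14.1 = 5.689 J/s.
Handling time per unit search time: 0.19×7.61 + 0.2×3.18 = 2.082.
Rate = 5.689/(1 + 2.082) = 1.846 J/s.

1.846 J/s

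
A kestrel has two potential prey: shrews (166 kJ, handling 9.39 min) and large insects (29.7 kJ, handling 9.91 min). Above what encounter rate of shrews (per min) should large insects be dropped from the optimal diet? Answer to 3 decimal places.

0.022 per min

The zero-one rule: include large insects iff E₂/h₂ > λE₁/(1+λh₁). Equality gives the switch point.
λE₁h₂ = E₂ + λE₂h₁ ⇒ λ = E₂/(E₁h₂ − E₂h₁) = 29.7/(1645 − 278.9) = 0.02174 per min.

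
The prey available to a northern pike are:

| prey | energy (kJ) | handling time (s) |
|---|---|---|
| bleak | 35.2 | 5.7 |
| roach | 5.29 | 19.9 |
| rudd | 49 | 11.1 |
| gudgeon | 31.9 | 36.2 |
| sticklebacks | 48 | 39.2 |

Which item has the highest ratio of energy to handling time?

bleak

Profitability E/h (kJ/s): bleak = 35.2/5.7 = 6.18, roach = 5.29/19.9 = 0.266, rudd = 49/11.1 = 4.41, gudgeon = 31.9/36.2 = 0.881, sticklebacks = 48/39.2 = 1.22.
Ranked: bleak > rudd > sticklebacks > gudgeon > roach.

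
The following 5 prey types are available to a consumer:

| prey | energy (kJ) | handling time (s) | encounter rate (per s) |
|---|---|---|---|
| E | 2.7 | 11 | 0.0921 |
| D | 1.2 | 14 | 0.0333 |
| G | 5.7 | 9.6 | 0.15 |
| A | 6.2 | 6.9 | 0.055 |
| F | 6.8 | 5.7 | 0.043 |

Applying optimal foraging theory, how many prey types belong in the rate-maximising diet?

3

Rank by E/h (kJ/s): F 1.19, A 0.899, G 0.594, E 0.245, D 0.0857. Include each in turn until the next type's E/h falls below the running intake rate.
Rate on top 1: 0.2348. A: 0.899 > 0.2348 → include.
Rate on top 2: 0.3899. G: 0.594 > 0.3899 → include.
Rate on top 3: 0.4857. E: 0.245 < 0.4857 → exclude; stop.
Optimal diet: F, A, G — 3 of 5 types.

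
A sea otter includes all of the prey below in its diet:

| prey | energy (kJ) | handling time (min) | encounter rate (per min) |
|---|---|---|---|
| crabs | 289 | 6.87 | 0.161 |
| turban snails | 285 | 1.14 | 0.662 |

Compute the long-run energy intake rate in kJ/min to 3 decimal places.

R = Σλ_iE_i / (1 + Σλ_ih_i)
Numerator: 0.161×289 + 0.662×285 = 235.2
Denominator: 1 + 0.161×6.87 + 0.662×1.14 = 2.861
R = 235.2/2.861 = 82.22 kJ/min

82.216 kJ/min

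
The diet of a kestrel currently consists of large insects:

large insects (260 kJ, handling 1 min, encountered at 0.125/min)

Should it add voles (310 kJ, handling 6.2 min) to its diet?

Yes

Current rate: (0.125×260)/(1 + 0.125×1) = 28.89 kJ/min.
voles: E/h = 310/6.2 = 50 kJ/min.
50 > 28.89, so adding voles raises the average — include it.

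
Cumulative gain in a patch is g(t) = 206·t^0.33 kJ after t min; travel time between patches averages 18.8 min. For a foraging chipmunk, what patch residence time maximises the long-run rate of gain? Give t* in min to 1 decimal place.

Optimal t* satisfies g'(t*) = g(t*)/(T + t*).
g'(t) = 0.33·206·t^-0.67. Setting 0.33·206·t^-0.67 = 206·t^0.33/(18.8+t) gives 0.33(18.8+t) = t, so 0.67·t = 0.33×18.8.
t* = 0.33×18.8/0.67 = 9.26 min.

9.3 min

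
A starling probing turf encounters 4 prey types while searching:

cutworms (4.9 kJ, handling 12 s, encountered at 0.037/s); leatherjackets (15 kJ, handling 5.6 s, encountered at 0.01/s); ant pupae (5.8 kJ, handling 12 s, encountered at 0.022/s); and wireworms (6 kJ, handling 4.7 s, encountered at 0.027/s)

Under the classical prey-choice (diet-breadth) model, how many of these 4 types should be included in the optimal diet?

4

Rank by E/h (kJ/s): leatherjackets 2.68, wireworms 1.28, ant pupae 0.483, cutworms 0.408. Include each in turn until the next type's E/h falls below the running intake rate.
Rate on top 1: 0.142. wireworms: 1.28 > 0.142 → include.
Rate on top 2: 0.2638. ant pupae: 0.483 > 0.2638 → include.
Rate on top 3: 0.3038. cutworms: 0.408 > 0.3038 → include.
Optimal diet: leatherjackets, wireworms, ant pupae, cutworms — 4 of 4 types.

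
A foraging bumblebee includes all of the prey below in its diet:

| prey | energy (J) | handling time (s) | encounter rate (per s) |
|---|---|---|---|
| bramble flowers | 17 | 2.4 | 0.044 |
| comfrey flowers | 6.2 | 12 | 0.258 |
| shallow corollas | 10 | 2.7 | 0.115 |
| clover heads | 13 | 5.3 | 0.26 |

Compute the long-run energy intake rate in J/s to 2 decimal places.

1.17 J/s

R = (0.044×17 + 0.258×6.2 + 0.115×10 + 0.26×13) / (1 + 0.044×2.4 + 0.258×12 + 0.115×2.7 + 0.26×5.3) = 6.878/5.89 = 1.168 J/s.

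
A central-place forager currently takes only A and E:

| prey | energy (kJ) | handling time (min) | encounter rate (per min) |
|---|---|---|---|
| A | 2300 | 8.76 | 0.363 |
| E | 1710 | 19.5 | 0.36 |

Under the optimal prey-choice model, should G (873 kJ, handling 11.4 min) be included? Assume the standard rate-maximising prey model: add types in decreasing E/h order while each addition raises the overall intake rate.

No

Intake rate on the current diet: R = (0.363×2300 + 0.36×1710) / (1 + 0.363×8.76 + 0.36×19.5) = 1450/11.2 = 129.5 kJ/min.
G: E/h = 873/11.4 = 76.58 kJ/min.
Since 76.58 < R, time spent handling G is better spent searching.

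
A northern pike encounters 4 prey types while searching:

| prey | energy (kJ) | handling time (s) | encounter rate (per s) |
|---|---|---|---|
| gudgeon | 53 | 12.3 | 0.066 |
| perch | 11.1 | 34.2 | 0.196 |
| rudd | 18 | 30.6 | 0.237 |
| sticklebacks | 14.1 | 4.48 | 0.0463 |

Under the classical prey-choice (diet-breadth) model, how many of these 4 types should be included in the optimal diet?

Profitabilities (E/h, kJ/s): gudgeon 4.31, sticklebacks 3.15, rudd 0.588, perch 0.325. Add prey in this order while the next type's profitability exceeds the intake rate on those already taken.
Rate on top 1: 1.931. sticklebacks: 3.15 > 1.931 → include.
Rate on top 2: 2.056. rudd: 0.588 < 2.056 → exclude; stop.
Optimal diet: gudgeon, sticklebacks — 2 of 4 types.

2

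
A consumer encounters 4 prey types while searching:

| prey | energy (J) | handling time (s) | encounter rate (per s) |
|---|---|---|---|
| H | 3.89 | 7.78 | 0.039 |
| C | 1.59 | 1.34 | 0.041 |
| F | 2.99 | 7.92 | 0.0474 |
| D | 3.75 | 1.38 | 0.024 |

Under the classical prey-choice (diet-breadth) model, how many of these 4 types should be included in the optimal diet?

Profitabilities (E/h, J/s): D 2.72, C 1.19, H 0.5, F 0.378. Add prey in this order while the next type's profitability exceeds the intake rate on those already taken.
Rate on top 1: 0.08711. C: 1.19 > 0.08711 → include.
Rate on top 2: 0.1426. H: 0.5 > 0.1426 → include.
Rate on top 3: 0.2206. F: 0.378 > 0.2206 → include.
Optimal diet: D, C, H, F — 4 of 4 types.

4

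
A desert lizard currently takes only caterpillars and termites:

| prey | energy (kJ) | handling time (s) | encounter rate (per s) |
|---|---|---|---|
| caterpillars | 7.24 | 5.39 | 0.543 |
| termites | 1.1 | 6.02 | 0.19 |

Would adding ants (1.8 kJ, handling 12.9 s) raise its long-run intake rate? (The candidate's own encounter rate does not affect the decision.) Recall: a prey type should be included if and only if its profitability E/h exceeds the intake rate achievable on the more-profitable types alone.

No

Intake rate on the current diet: R = (0.543×7.24 + 0.19×1.1) / (1 + 0.543×5.39 + 0.19×6.02) = 4.14/5.071 = 0.8165 kJ/s.
Profitability of ants: 1.8/12.9 = 0.1395 kJ/s.
Since 0.1395 < R, time spent handling ants is better spent searching.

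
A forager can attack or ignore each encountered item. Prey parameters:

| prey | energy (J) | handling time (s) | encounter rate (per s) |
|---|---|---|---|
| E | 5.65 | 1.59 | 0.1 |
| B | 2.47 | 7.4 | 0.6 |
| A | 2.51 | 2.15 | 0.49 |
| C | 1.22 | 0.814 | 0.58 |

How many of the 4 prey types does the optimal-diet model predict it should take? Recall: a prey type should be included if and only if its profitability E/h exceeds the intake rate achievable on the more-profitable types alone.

Profitabilities (E/h, J/s): E 3.55, C 1.5, A 1.17, B 0.334. Add prey in this order while the next type's profitability exceeds the intake rate on those already taken.
Rate on top 1: 0.4875. C: 1.5 > 0.4875 → include.
Rate on top 2: 0.7802. A: 1.17 > 0.7802 → include.
Rate on top 3: 0.9322. B: 0.334 < 0.9322 → exclude; stop.
Optimal diet: E, C, A — 3 of 4 types.

3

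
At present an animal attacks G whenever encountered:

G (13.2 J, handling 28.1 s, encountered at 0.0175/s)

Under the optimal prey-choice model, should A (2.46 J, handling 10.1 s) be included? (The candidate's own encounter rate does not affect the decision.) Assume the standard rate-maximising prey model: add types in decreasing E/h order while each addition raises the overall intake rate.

Yes

Current rate: (0.0175×13.2)/(1 + 0.0175×28.1) = 0.1549 J/s.
A: E/h = 2.46/10.1 = 0.2436 J/s.
Since 0.2436 > R, including A increases the long-run rate.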